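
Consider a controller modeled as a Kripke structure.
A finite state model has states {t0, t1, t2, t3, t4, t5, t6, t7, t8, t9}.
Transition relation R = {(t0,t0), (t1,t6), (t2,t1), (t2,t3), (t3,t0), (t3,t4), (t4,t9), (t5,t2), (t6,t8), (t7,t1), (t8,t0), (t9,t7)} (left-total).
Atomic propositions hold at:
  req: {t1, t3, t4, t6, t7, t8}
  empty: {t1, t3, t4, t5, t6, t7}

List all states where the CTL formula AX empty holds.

Sat(AX empty) = {s : every successor in {t1, t3, t4, t5, t6, t7}} = {t1, t2, t7, t9}

{t1, t2, t7, t9}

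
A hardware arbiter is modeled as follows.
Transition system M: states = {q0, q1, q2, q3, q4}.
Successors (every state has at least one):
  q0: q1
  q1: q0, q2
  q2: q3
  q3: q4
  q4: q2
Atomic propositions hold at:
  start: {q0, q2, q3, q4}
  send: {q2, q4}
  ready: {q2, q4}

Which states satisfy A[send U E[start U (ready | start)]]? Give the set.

Sat(ready | start) = {q0, q2, q3, q4}
E[start U (ready | start)]: least fixpoint, start Z0 = Sat((ready | start)) = {q0, q2, q3, q4}, add states in Sat(start) with some successor in Z. Already a fixed point.
Sat(E[start U (ready | start)]) = {q0, q2, q3, q4}
A[send U E[start U (ready | start)]]: least fixpoint, start Z0 = Sat(E[start U (ready | start)]) = {q0, q2, q3, q4}, add states in Sat(send) with every successor in Z. Already a fixed point.
Sat(A[send U E[start U (ready | start)]]) = {q0, q2, q3, q4}

{q0, q2, q3, q4}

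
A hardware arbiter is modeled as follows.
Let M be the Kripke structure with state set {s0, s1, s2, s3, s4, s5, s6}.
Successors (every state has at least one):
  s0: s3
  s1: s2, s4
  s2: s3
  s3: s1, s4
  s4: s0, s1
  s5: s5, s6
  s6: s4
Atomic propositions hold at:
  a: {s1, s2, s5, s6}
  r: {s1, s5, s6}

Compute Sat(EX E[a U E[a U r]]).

E[a U r]: least fixpoint, start Z0 = Sat(r) = {s1, s5, s6}, add states in Sat(a) with some successor in Z. Already a fixed point.
Sat(E[a U r]) = {s1, s5, s6}
E[a U E[a U r]]: least fixpoint, start Z0 = Sat(E[a U r]) = {s1, s5, s6}, add states in Sat(a) with some successor in Z. Already a fixed point.
Sat(E[a U E[a U r]]) = {s1, s5, s6}
Sat(EX E[a U E[a U r]]) = {s : some successor in {s1, s5, s6}} = {s3, s4, s5}

{s3, s4, s5}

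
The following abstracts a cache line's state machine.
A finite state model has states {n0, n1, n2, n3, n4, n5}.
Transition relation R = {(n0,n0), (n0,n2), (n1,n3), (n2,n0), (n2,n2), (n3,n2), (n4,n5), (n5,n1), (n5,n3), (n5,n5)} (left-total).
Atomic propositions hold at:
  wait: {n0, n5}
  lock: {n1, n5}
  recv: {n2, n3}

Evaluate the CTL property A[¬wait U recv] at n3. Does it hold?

Sat(¬wait) = {n1, n2, n3, n4}
A[¬wait U recv]: least fixpoint, start Z0 = Sat(recv) = {n2, n3}, add states in Sat(¬wait) with every successor in Z. Z1 = {n1, n2, n3}; fixed.
Sat(A[¬wait U recv]) = {n1, n2, n3}
n3 ∈ Sat(A[¬wait U recv]) = {n1, n2, n3}, so the formula holds at n3.

Yes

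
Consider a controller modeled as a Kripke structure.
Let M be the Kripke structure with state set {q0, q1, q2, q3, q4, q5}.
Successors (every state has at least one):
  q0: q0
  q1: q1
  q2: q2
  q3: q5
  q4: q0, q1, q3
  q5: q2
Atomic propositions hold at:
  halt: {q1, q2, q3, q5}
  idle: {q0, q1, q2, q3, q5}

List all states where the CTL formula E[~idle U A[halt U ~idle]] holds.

Sat(~idle) = {q4}
A[halt U ~idle]: least fixpoint, start Z0 = Sat(~idle) = {q4}, add states in Sat(halt) with every successor in Z. Already a fixed point.
Sat(A[halt U ~idle]) = {q4}
E[~idle U A[halt U ~idle]]: least fixpoint, start Z0 = Sat(A[halt U ~idle]) = {q4}, add states in Sat(~idle) with some successor in Z. Already a fixed point.
Sat(E[~idle U A[halt U ~idle]]) = {q4}

{q4}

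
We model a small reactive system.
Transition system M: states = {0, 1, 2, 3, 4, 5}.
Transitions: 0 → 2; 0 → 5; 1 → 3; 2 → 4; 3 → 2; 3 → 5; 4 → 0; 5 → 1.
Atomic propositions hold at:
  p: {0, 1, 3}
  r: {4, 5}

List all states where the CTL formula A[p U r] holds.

A[p U r]: least fixpoint, start Z0 = Sat(r) = {4, 5}, add states in Sat(p) with every successor in Z. Already a fixed point.
Sat(A[p U r]) = {4, 5}

{4, 5}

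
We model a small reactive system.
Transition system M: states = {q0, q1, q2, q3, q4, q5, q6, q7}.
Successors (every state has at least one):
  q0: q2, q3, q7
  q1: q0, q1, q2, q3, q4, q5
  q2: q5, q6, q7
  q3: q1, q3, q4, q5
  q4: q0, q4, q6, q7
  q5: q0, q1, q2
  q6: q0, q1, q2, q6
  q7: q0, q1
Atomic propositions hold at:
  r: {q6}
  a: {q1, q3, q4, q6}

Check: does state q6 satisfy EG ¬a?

No

Sat(¬a) = {q0, q2, q5, q7}
EG ¬a: greatest fixpoint, start Z0 = {q0, q2, q5, q7}, keep only states in Sat with some successor in Z. Already a fixed point.
Sat(EG ¬a) = {q0, q2, q5, q7}
q6 ∉ Sat(EG ¬a) = {q0, q2, q5, q7}, so the formula does not hold at q6.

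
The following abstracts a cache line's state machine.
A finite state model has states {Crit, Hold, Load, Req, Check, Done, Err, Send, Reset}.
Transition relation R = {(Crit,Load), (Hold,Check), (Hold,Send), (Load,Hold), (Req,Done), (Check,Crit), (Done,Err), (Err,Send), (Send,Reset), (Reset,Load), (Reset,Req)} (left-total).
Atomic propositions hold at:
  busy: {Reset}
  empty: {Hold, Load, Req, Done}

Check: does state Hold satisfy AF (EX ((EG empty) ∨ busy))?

EG empty: greatest fixpoint, start Z0 = {Hold, Load, Req, Done}, keep only states in Sat with some successor in Z. Z1 = {Load, Req}; Z2 = ∅; fixed.
Sat(EG empty) = ∅
Sat((EG empty) ∨ busy) = {Reset}
Sat(EX ((EG empty) ∨ busy)) = {s : some successor in {Reset}} = {Send}
AF (EX ((EG empty) ∨ busy)): least fixpoint, start Z0 = {Send}, add states with every successor in Z. Z1 = {Err, Send}; Z2 = {Done, Err, Send}; Z3 = {Req, Done, Err, Send}; fixed.
Sat(AF (EX ((EG empty) ∨ busy))) = {Req, Done, Err, Send}
Hold ∉ Sat(AF (EX ((EG empty) ∨ busy))) = {Req, Done, Err, Send}, so the formula does not hold at Hold.

No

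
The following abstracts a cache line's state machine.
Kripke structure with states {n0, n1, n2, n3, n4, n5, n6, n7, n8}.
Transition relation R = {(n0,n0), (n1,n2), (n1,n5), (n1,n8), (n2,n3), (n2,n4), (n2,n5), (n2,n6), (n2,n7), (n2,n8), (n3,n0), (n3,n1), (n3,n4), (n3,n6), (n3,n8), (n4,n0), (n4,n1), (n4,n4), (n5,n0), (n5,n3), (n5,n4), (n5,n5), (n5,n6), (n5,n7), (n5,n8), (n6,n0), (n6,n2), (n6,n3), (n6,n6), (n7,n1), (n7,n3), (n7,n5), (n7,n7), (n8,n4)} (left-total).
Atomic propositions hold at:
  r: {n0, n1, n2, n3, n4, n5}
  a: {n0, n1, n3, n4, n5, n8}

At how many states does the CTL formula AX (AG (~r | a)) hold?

Sat(~r) = {n6, n7, n8}
Sat(~r | a) = {n0, n1, n3, n4, n5, n6, n7, n8}
AG (~r | a): greatest fixpoint, start Z0 = {n0, n1, n3, n4, n5, n6, n7, n8}, keep only states in Sat with every successor in Z. Z1 = {n0, n3, n4, n5, n7, n8}; Z2 = {n0, n8}; Z3 = {n0}; fixed.
Sat(AG (~r | a)) = {n0}
Sat(AX (AG (~r | a))) = {s : every successor in {n0}} = {n0}
|Sat(AX (AG (~r | a)))| = |{n0}| = 1.

1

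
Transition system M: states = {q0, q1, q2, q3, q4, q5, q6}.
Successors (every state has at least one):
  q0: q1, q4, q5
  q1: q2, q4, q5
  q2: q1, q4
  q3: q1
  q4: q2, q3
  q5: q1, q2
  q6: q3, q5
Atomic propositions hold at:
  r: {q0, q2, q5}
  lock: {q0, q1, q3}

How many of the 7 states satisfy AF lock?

3

AF lock: least fixpoint, start Z0 = {q0, q1, q3}, add states with every successor in Z. Already a fixed point.
Sat(AF lock) = {q0, q1, q3}
|Sat(AF lock)| = |{q0, q1, q3}| = 3.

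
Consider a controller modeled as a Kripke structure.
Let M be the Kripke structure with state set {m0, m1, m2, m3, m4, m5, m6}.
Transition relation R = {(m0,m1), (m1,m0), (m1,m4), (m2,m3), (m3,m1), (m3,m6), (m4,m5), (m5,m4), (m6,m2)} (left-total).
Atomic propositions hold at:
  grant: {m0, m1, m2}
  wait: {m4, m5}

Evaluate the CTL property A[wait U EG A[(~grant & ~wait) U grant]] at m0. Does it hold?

Sat(~grant) = {m3, m4, m5, m6}
Sat(~wait) = {m0, m1, m2, m3, m6}
Sat(~grant & ~wait) = {m3, m6}
A[(~grant & ~wait) U grant]: least fixpoint, start Z0 = Sat(grant) = {m0, m1, m2}, add states in Sat(~grant & ~wait) with every successor in Z. Z1 = {m0, m1, m2, m6}; Z2 = {m0, m1, m2, m3, m6}; fixed.
Sat(A[(~grant & ~wait) U grant]) = {m0, m1, m2, m3, m6}
EG A[(~grant & ~wait) U grant]: greatest fixpoint, start Z0 = {m0, m1, m2, m3, m6}, keep only states in Sat with some successor in Z. Already a fixed point.
Sat(EG A[(~grant & ~wait) U grant]) = {m0, m1, m2, m3, m6}
A[wait U EG A[(~grant & ~wait) U grant]]: least fixpoint, start Z0 = Sat(EG A[(~grant & ~wait) U grant]) = {m0, m1, m2, m3, m6}, add states in Sat(wait) with every successor in Z. Already a fixed point.
Sat(A[wait U EG A[(~grant & ~wait) U grant]]) = {m0, m1, m2, m3, m6}
m0 ∈ Sat(A[wait U EG A[(~grant & ~wait) U grant]]) = {m0, m1, m2, m3, m6}, so the formula holds at m0.

Yes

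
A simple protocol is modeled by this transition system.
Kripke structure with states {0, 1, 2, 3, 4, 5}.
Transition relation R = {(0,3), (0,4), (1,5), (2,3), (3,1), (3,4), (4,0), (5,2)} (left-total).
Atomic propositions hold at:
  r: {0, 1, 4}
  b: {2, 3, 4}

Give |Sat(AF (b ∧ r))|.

1

Sat(b ∧ r) = {4}
AF (b ∧ r): least fixpoint, start Z0 = {4}, add states with every successor in Z. Already a fixed point.
Sat(AF (b ∧ r)) = {4}
|Sat(AF (b ∧ r))| = |{4}| = 1.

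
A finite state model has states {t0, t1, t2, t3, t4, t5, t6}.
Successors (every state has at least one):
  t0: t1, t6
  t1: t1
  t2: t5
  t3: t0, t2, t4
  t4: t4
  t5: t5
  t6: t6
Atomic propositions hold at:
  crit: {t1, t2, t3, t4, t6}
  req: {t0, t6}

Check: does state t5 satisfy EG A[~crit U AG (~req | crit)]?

Yes

Sat(~crit) = {t0, t5}
Sat(~req) = {t1, t2, t3, t4, t5}
Sat(~req | crit) = {t1, t2, t3, t4, t5, t6}
AG (~req | crit): greatest fixpoint, start Z0 = {t1, t2, t3, t4, t5, t6}, keep only states in Sat with every successor in Z. Z1 = {t1, t2, t4, t5, t6}; fixed.
Sat(AG (~req | crit)) = {t1, t2, t4, t5, t6}
A[~crit U AG (~req | crit)]: least fixpoint, start Z0 = Sat(AG (~req | crit)) = {t1, t2, t4, t5, t6}, add states in Sat(~crit) with every successor in Z. Z1 = {t0, t1, t2, t4, t5, t6}; fixed.
Sat(A[~crit U AG (~req | crit)]) = {t0, t1, t2, t4, t5, t6}
EG A[~crit U AG (~req | crit)]: greatest fixpoint, start Z0 = {t0, t1, t2, t4, t5, t6}, keep only states in Sat with some successor in Z. Already a fixed point.
Sat(EG A[~crit U AG (~req | crit)]) = {t0, t1, t2, t4, t5, t6}
t5 ∈ Sat(EG A[~crit U AG (~req | crit)]) = {t0, t1, t2, t4, t5, t6}, so the formula holds at t5.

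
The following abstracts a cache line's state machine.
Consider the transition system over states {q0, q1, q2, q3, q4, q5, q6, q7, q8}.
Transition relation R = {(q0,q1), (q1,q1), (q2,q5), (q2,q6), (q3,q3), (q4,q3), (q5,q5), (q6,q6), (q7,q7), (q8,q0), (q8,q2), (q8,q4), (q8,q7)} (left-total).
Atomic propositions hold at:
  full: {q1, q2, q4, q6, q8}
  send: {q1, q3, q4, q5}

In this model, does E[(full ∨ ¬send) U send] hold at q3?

Sat(¬send) = {q0, q2, q6, q7, q8}
Sat(full ∨ ¬send) = {q0, q1, q2, q4, q6, q7, q8}
E[(full ∨ ¬send) U send]: least fixpoint, start Z0 = Sat(send) = {q1, q3, q4, q5}, add states in Sat(full ∨ ¬send) with some successor in Z. Z1 = {q0, q1, q2, q3, q4, q5, q8}; fixed.
Sat(E[(full ∨ ¬send) U send]) = {q0, q1, q2, q3, q4, q5, q8}
q3 ∈ Sat(E[(full ∨ ¬send) U send]) = {q0, q1, q2, q3, q4, q5, q8}, so the formula holds at q3.

Yes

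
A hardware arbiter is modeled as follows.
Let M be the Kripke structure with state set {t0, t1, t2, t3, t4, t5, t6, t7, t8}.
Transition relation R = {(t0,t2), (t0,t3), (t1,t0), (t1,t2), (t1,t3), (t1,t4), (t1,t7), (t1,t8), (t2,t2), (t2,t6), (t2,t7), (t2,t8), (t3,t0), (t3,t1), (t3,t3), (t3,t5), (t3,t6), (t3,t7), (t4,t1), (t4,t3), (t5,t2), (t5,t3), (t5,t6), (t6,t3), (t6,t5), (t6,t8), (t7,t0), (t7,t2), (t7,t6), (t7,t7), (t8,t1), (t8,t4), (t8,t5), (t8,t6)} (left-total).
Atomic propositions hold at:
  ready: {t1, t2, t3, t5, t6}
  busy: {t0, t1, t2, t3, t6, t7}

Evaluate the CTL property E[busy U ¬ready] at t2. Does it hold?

Sat(¬ready) = {t0, t4, t7, t8}
E[busy U ¬ready]: least fixpoint, start Z0 = Sat(¬ready) = {t0, t4, t7, t8}, add states in Sat(busy) with some successor in Z. Z1 = {t0, t1, t2, t3, t4, t6, t7, t8}; fixed.
Sat(E[busy U ¬ready]) = {t0, t1, t2, t3, t4, t6, t7, t8}
t2 ∈ Sat(E[busy U ¬ready]) = {t0, t1, t2, t3, t4, t6, t7, t8}, so the formula holds at t2.

Yes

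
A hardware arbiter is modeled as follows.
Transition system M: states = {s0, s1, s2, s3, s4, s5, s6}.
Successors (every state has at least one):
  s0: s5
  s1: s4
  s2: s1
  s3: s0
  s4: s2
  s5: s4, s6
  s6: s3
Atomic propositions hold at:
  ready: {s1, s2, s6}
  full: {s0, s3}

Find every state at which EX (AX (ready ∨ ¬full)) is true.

{s0, s1, s2, s3, s4, s5}

Sat(¬full) = {s1, s2, s4, s5, s6}
Sat(ready ∨ ¬full) = {s1, s2, s4, s5, s6}
Sat(AX (ready ∨ ¬full)) = {s : every successor in {s1, s2, s4, s5, s6}} = {s0, s1, s2, s4, s5}
Sat(EX (AX (ready ∨ ¬full))) = {s : some successor in {s0, s1, s2, s4, s5}} = {s0, s1, s2, s3, s4, s5}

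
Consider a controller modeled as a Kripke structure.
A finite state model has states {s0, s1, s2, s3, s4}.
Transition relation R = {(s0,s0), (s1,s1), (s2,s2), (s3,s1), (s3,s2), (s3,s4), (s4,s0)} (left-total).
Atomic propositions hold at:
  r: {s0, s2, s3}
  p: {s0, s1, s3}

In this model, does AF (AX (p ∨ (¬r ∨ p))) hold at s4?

Sat(¬r) = {s1, s4}
Sat(¬r ∨ p) = {s0, s1, s3, s4}
Sat(p ∨ (¬r ∨ p)) = {s0, s1, s3, s4}
Sat(AX (p ∨ (¬r ∨ p))) = {s : every successor in {s0, s1, s3, s4}} = {s0, s1, s4}
AF (AX (p ∨ (¬r ∨ p))): least fixpoint, start Z0 = {s0, s1, s4}, add states with every successor in Z. Already a fixed point.
Sat(AF (AX (p ∨ (¬r ∨ p)))) = {s0, s1, s4}
s4 ∈ Sat(AF (AX (p ∨ (¬r ∨ p)))) = {s0, s1, s4}, so the formula holds at s4.

Yes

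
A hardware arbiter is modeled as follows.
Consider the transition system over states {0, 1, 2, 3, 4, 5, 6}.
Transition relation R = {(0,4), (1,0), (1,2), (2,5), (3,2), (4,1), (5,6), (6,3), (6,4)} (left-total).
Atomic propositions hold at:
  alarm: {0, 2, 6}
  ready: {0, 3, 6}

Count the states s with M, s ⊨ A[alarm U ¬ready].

Sat(¬ready) = {1, 2, 4, 5}
A[alarm U ¬ready]: least fixpoint, start Z0 = Sat(¬ready) = {1, 2, 4, 5}, add states in Sat(alarm) with every successor in Z. Z1 = {0, 1, 2, 4, 5}; fixed.
Sat(A[alarm U ¬ready]) = {0, 1, 2, 4, 5}
|Sat(A[alarm U ¬ready])| = |{0, 1, 2, 4, 5}| = 5.

5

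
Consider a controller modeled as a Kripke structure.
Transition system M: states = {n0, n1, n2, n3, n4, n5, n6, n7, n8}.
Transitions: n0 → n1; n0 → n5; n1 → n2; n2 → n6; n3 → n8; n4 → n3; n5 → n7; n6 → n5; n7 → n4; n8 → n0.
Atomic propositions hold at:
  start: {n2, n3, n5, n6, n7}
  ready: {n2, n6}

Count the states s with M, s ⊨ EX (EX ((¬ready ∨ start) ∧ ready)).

Sat(¬ready) = {n0, n1, n3, n4, n5, n7, n8}
Sat(¬ready ∨ start) = {n0, n1, n2, n3, n4, n5, n6, n7, n8}
Sat((¬ready ∨ start) ∧ ready) = {n2, n6}
Sat(EX ((¬ready ∨ start) ∧ ready)) = {s : some successor in {n2, n6}} = {n1, n2}
Sat(EX (EX ((¬ready ∨ start) ∧ ready))) = {s : some successor in {n1, n2}} = {n0, n1}
|Sat(EX (EX ((¬ready ∨ start) ∧ ready)))| = |{n0, n1}| = 2.

2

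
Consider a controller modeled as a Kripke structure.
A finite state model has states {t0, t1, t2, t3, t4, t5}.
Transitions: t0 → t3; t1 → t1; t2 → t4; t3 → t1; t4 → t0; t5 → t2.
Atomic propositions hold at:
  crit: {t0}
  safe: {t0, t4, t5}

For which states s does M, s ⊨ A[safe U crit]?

{t0, t4}

A[safe U crit]: least fixpoint, start Z0 = Sat(crit) = {t0}, add states in Sat(safe) with every successor in Z. Z1 = {t0, t4}; fixed.
Sat(A[safe U crit]) = {t0, t4}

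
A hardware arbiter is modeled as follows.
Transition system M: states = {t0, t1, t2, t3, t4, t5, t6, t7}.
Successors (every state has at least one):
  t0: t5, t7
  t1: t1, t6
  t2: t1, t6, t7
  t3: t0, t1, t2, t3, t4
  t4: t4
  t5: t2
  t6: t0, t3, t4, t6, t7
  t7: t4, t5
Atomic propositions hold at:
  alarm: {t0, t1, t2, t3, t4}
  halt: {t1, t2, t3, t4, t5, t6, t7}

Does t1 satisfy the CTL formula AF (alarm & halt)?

Yes

Sat(alarm & halt) = {t1, t2, t3, t4}
AF (alarm & halt): least fixpoint, start Z0 = {t1, t2, t3, t4}, add states with every successor in Z. Z1 = {t1, t2, t3, t4, t5}; Z2 = {t1, t2, t3, t4, t5, t7}; Z3 = {t0, t1, t2, t3, t4, t5, t7}; fixed.
Sat(AF (alarm & halt)) = {t0, t1, t2, t3, t4, t5, t7}
t1 ∈ Sat(AF (alarm & halt)) = {t0, t1, t2, t3, t4, t5, t7}, so the formula holds at t1.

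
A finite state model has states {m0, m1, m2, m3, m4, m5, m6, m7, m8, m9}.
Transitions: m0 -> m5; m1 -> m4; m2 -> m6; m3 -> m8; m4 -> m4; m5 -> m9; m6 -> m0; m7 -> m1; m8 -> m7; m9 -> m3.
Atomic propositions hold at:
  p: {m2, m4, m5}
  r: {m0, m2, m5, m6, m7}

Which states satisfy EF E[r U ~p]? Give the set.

Sat(~p) = {m0, m1, m3, m6, m7, m8, m9}
E[r U ~p]: least fixpoint, start Z0 = Sat(~p) = {m0, m1, m3, m6, m7, m8, m9}, add states in Sat(r) with some successor in Z. Z1 = {m0, m1, m2, m3, m5, m6, m7, m8, m9}; fixed.
Sat(E[r U ~p]) = {m0, m1, m2, m3, m5, m6, m7, m8, m9}
EF E[r U ~p]: least fixpoint, start Z0 = {m0, m1, m2, m3, m5, m6, m7, m8, m9}, add states with some successor in Z. Already a fixed point.
Sat(EF E[r U ~p]) = {m0, m1, m2, m3, m5, m6, m7, m8, m9}

{m0, m1, m2, m3, m5, m6, m7, m8, m9}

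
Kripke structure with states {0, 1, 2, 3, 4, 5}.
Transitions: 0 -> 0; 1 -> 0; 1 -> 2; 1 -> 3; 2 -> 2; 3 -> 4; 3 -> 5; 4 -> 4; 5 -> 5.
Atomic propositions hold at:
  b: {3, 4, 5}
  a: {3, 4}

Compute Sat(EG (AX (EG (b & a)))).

Sat(b & a) = {3, 4}
EG (b & a): greatest fixpoint, start Z0 = {3, 4}, keep only states in Sat with some successor in Z. Already a fixed point.
Sat(EG (b & a)) = {3, 4}
Sat(AX (EG (b & a))) = {s : every successor in {3, 4}} = {4}
EG (AX (EG (b & a))): greatest fixpoint, start Z0 = {4}, keep only states in Sat with some successor in Z. Already a fixed point.
Sat(EG (AX (EG (b & a)))) = {4}

{4}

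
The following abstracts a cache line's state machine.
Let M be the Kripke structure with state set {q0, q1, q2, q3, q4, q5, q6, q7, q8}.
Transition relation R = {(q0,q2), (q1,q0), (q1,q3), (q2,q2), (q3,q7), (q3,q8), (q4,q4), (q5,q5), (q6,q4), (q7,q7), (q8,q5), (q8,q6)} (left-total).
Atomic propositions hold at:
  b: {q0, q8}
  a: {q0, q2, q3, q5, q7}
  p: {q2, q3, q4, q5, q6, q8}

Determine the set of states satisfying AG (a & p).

{q2, q5}

Sat(a & p) = {q2, q3, q5}
AG (a & p): greatest fixpoint, start Z0 = {q2, q3, q5}, keep only states in Sat with every successor in Z. Z1 = {q2, q5}; fixed.
Sat(AG (a & p)) = {q2, q5}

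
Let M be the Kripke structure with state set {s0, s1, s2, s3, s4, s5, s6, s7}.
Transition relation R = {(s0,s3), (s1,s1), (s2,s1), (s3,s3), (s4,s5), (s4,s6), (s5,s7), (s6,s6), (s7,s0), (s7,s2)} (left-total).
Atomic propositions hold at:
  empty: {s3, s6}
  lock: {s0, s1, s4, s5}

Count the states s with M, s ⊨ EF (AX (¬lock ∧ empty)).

6

Sat(¬lock) = {s2, s3, s6, s7}
Sat(¬lock ∧ empty) = {s3, s6}
Sat(AX (¬lock ∧ empty)) = {s : every successor in {s3, s6}} = {s0, s3, s6}
EF (AX (¬lock ∧ empty)): least fixpoint, start Z0 = {s0, s3, s6}, add states with some successor in Z. Z1 = {s0, s3, s4, s6, s7}; Z2 = {s0, s3, s4, s5, s6, s7}; fixed.
Sat(EF (AX (¬lock ∧ empty))) = {s0, s3, s4, s5, s6, s7}
|Sat(EF (AX (¬lock ∧ empty)))| = |{s0, s3, s4, s5, s6, s7}| = 6.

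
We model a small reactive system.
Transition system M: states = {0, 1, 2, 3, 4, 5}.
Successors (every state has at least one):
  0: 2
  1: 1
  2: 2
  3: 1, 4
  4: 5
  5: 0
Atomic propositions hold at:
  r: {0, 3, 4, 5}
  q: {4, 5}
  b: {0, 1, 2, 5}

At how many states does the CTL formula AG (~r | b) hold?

Sat(~r) = {1, 2}
Sat(~r | b) = {0, 1, 2, 5}
AG (~r | b): greatest fixpoint, start Z0 = {0, 1, 2, 5}, keep only states in Sat with every successor in Z. Already a fixed point.
Sat(AG (~r | b)) = {0, 1, 2, 5}
|Sat(AG (~r | b))| = |{0, 1, 2, 5}| = 4.

4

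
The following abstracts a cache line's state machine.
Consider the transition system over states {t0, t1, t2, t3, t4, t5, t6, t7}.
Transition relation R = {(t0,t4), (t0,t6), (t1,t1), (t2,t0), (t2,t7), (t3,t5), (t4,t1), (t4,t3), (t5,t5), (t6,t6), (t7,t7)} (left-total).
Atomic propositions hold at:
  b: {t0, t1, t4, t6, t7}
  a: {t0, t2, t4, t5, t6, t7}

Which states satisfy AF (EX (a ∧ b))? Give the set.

Sat(a ∧ b) = {t0, t4, t6, t7}
Sat(EX (a ∧ b)) = {s : some successor in {t0, t4, t6, t7}} = {t0, t2, t6, t7}
AF (EX (a ∧ b)): least fixpoint, start Z0 = {t0, t2, t6, t7}, add states with every successor in Z. Already a fixed point.
Sat(AF (EX (a ∧ b))) = {t0, t2, t6, t7}

{t0, t2, t6, t7}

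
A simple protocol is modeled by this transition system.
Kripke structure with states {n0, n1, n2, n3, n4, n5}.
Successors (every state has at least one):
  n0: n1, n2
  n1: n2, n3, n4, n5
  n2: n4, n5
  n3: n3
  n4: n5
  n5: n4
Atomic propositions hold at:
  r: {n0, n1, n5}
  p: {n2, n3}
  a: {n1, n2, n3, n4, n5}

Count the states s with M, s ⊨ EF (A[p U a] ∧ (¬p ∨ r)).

5

A[p U a]: least fixpoint, start Z0 = Sat(a) = {n1, n2, n3, n4, n5}, add states in Sat(p) with every successor in Z. Already a fixed point.
Sat(A[p U a]) = {n1, n2, n3, n4, n5}
Sat(¬p) = {n0, n1, n4, n5}
Sat(¬p ∨ r) = {n0, n1, n4, n5}
Sat(A[p U a] ∧ (¬p ∨ r)) = {n1, n4, n5}
EF (A[p U a] ∧ (¬p ∨ r)): least fixpoint, start Z0 = {n1, n4, n5}, add states with some successor in Z. Z1 = {n0, n1, n2, n4, n5}; fixed.
Sat(EF (A[p U a] ∧ (¬p ∨ r))) = {n0, n1, n2, n4, n5}
|Sat(EF (A[p U a] ∧ (¬p ∨ r)))| = |{n0, n1, n2, n4, n5}| = 5.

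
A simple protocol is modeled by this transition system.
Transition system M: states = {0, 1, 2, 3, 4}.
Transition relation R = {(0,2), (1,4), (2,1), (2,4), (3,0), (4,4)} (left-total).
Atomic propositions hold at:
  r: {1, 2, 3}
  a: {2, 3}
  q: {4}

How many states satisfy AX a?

1

Sat(AX a) = {s : every successor in {2, 3}} = {0}
|Sat(AX a)| = |{0}| = 1.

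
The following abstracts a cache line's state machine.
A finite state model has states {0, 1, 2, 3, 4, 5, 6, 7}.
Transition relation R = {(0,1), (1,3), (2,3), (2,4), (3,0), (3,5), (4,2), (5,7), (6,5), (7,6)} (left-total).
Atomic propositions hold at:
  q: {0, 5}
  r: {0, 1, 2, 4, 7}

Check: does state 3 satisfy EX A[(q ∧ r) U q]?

Yes

Sat(q ∧ r) = {0}
A[(q ∧ r) U q]: least fixpoint, start Z0 = Sat(q) = {0, 5}, add states in Sat(q ∧ r) with every successor in Z. Already a fixed point.
Sat(A[(q ∧ r) U q]) = {0, 5}
Sat(EX A[(q ∧ r) U q]) = {s : some successor in {0, 5}} = {3, 6}
3 ∈ Sat(EX A[(q ∧ r) U q]) = {3, 6}, so the formula holds at 3.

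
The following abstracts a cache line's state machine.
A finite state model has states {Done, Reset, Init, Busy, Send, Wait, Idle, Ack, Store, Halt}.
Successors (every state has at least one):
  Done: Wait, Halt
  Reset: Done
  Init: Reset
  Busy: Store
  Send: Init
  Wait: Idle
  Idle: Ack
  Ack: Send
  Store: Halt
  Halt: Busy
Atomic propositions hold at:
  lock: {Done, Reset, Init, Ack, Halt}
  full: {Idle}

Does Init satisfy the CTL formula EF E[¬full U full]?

Sat(¬full) = {Done, Reset, Init, Busy, Send, Wait, Ack, Store, Halt}
E[¬full U full]: least fixpoint, start Z0 = Sat(full) = {Idle}, add states in Sat(¬full) with some successor in Z. Z1 = {Wait, Idle}; Z2 = {Done, Wait, Idle}; Z3 = {Done, Reset, Wait, Idle}; Z4 = {Done, Reset, Init, Wait, Idle}; Z5 = {Done, Reset, Init, Send, Wait, Idle}; Z6 = {Done, Reset, Init, Send, Wait, Idle, Ack}; fixed.
Sat(E[¬full U full]) = {Done, Reset, Init, Send, Wait, Idle, Ack}
EF E[¬full U full]: least fixpoint, start Z0 = {Done, Reset, Init, Send, Wait, Idle, Ack}, add states with some successor in Z. Already a fixed point.
Sat(EF E[¬full U full]) = {Done, Reset, Init, Send, Wait, Idle, Ack}
Init ∈ Sat(EF E[¬full U full]) = {Done, Reset, Init, Send, Wait, Idle, Ack}, so the formula holds at Init.

Yes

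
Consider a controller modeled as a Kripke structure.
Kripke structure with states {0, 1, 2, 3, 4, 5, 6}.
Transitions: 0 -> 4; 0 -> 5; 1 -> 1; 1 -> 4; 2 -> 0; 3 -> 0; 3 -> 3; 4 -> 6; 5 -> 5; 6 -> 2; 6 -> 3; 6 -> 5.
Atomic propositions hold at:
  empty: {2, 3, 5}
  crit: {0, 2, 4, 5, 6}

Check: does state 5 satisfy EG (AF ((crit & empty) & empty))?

Yes

Sat(crit & empty) = {2, 5}
Sat((crit & empty) & empty) = {2, 5}
AF ((crit & empty) & empty): least fixpoint, start Z0 = {2, 5}, add states with every successor in Z. Already a fixed point.
Sat(AF ((crit & empty) & empty)) = {2, 5}
EG (AF ((crit & empty) & empty)): greatest fixpoint, start Z0 = {2, 5}, keep only states in Sat with some successor in Z. Z1 = {5}; fixed.
Sat(EG (AF ((crit & empty) & empty))) = {5}
5 ∈ Sat(EG (AF ((crit & empty) & empty))) = {5}, so the formula holds at 5.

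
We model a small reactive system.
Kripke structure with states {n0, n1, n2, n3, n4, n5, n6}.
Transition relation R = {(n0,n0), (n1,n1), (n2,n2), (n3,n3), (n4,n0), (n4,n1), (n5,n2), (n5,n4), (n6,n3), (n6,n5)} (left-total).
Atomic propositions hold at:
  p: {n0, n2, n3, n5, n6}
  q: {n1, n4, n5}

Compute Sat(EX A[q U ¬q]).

Sat(¬q) = {n0, n2, n3, n6}
A[q U ¬q]: least fixpoint, start Z0 = Sat(¬q) = {n0, n2, n3, n6}, add states in Sat(q) with every successor in Z. Already a fixed point.
Sat(A[q U ¬q]) = {n0, n2, n3, n6}
Sat(EX A[q U ¬q]) = {s : some successor in {n0, n2, n3, n6}} = {n0, n2, n3, n4, n5, n6}

{n0, n2, n3, n4, n5, n6}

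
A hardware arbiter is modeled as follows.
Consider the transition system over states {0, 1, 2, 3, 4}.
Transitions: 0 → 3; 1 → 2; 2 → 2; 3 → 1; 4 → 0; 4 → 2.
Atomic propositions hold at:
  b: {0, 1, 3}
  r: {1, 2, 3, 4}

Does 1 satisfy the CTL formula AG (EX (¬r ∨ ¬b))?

Sat(¬r) = {0}
Sat(¬b) = {2, 4}
Sat(¬r ∨ ¬b) = {0, 2, 4}
Sat(EX (¬r ∨ ¬b)) = {s : some successor in {0, 2, 4}} = {1, 2, 4}
AG (EX (¬r ∨ ¬b)): greatest fixpoint, start Z0 = {1, 2, 4}, keep only states in Sat with every successor in Z. Z1 = {1, 2}; fixed.
Sat(AG (EX (¬r ∨ ¬b))) = {1, 2}
1 ∈ Sat(AG (EX (¬r ∨ ¬b))) = {1, 2}, so the formula holds at 1.

Yes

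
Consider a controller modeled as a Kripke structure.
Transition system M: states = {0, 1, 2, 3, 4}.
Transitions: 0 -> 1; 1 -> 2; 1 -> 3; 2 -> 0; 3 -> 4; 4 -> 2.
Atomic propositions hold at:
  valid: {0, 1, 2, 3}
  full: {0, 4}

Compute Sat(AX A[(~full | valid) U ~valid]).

Sat(~full) = {1, 2, 3}
Sat(~full | valid) = {0, 1, 2, 3}
Sat(~valid) = {4}
A[(~full | valid) U ~valid]: least fixpoint, start Z0 = Sat(~valid) = {4}, add states in Sat(~full | valid) with every successor in Z. Z1 = {3, 4}; fixed.
Sat(A[(~full | valid) U ~valid]) = {3, 4}
Sat(AX A[(~full | valid) U ~valid]) = {s : every successor in {3, 4}} = {3}

{3}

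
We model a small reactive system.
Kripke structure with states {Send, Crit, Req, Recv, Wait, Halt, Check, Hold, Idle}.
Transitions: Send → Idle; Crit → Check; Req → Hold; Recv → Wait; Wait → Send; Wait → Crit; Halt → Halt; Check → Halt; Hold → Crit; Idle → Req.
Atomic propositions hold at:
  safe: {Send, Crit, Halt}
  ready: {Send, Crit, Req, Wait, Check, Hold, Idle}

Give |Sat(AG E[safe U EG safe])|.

EG safe: greatest fixpoint, start Z0 = {Send, Crit, Halt}, keep only states in Sat with some successor in Z. Z1 = {Halt}; fixed.
Sat(EG safe) = {Halt}
E[safe U EG safe]: least fixpoint, start Z0 = Sat(EG safe) = {Halt}, add states in Sat(safe) with some successor in Z. Already a fixed point.
Sat(E[safe U EG safe]) = {Halt}
AG E[safe U EG safe]: greatest fixpoint, start Z0 = {Halt}, keep only states in Sat with every successor in Z. Already a fixed point.
Sat(AG E[safe U EG safe]) = {Halt}
|Sat(AG E[safe U EG safe])| = |{Halt}| = 1.

1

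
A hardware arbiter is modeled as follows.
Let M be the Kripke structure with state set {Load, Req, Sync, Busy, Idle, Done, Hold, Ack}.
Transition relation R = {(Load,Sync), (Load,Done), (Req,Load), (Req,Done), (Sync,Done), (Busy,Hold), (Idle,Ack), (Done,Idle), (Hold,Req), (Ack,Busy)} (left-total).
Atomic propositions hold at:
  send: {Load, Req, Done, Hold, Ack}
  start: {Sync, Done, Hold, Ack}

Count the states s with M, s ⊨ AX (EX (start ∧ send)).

Sat(start ∧ send) = {Done, Hold, Ack}
Sat(EX (start ∧ send)) = {s : some successor in {Done, Hold, Ack}} = {Load, Req, Sync, Busy, Idle}
Sat(AX (EX (start ∧ send))) = {s : every successor in {Load, Req, Sync, Busy, Idle}} = {Done, Hold, Ack}
|Sat(AX (EX (start ∧ send)))| = |{Done, Hold, Ack}| = 3.

3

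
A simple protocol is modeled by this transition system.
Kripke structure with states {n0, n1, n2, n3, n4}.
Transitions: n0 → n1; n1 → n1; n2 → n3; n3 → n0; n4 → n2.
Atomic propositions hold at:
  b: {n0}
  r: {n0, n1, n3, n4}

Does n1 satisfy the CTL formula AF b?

AF b: least fixpoint, start Z0 = {n0}, add states with every successor in Z. Z1 = {n0, n3}; Z2 = {n0, n2, n3}; Z3 = {n0, n2, n3, n4}; fixed.
Sat(AF b) = {n0, n2, n3, n4}
n1 ∉ Sat(AF b) = {n0, n2, n3, n4}, so the formula does not hold at n1.

No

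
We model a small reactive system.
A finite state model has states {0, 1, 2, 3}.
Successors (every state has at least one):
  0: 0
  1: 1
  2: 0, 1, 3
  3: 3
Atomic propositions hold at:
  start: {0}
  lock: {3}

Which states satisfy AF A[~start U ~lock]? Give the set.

{0, 1, 2}

Sat(~start) = {1, 2, 3}
Sat(~lock) = {0, 1, 2}
A[~start U ~lock]: least fixpoint, start Z0 = Sat(~lock) = {0, 1, 2}, add states in Sat(~start) with every successor in Z. Already a fixed point.
Sat(A[~start U ~lock]) = {0, 1, 2}
AF A[~start U ~lock]: least fixpoint, start Z0 = {0, 1, 2}, add states with every successor in Z. Already a fixed point.
Sat(AF A[~start U ~lock]) = {0, 1, 2}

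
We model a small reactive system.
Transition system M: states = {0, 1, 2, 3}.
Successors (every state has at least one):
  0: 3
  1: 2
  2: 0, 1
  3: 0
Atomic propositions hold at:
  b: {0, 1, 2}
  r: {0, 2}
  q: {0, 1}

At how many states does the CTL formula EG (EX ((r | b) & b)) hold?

2

Sat(r | b) = {0, 1, 2}
Sat((r | b) & b) = {0, 1, 2}
Sat(EX ((r | b) & b)) = {s : some successor in {0, 1, 2}} = {1, 2, 3}
EG (EX ((r | b) & b)): greatest fixpoint, start Z0 = {1, 2, 3}, keep only states in Sat with some successor in Z. Z1 = {1, 2}; fixed.
Sat(EG (EX ((r | b) & b))) = {1, 2}
|Sat(EG (EX ((r | b) & b)))| = |{1, 2}| = 2.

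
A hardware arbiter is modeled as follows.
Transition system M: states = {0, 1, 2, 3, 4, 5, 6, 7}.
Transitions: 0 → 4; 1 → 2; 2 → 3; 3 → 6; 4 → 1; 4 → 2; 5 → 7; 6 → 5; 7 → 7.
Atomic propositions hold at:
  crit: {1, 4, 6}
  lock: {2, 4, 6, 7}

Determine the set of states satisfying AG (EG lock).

EG lock: greatest fixpoint, start Z0 = {2, 4, 6, 7}, keep only states in Sat with some successor in Z. Z1 = {4, 7}; Z2 = {7}; fixed.
Sat(EG lock) = {7}
AG (EG lock): greatest fixpoint, start Z0 = {7}, keep only states in Sat with every successor in Z. Already a fixed point.
Sat(AG (EG lock)) = {7}

{7}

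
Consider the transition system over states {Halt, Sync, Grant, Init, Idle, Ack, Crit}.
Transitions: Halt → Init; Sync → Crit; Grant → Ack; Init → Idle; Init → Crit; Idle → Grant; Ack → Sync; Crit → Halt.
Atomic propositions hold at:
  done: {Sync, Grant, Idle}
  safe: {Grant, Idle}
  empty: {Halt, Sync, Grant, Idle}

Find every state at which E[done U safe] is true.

{Grant, Idle}

E[done U safe]: least fixpoint, start Z0 = Sat(safe) = {Grant, Idle}, add states in Sat(done) with some successor in Z. Already a fixed point.
Sat(E[done U safe]) = {Grant, Idle}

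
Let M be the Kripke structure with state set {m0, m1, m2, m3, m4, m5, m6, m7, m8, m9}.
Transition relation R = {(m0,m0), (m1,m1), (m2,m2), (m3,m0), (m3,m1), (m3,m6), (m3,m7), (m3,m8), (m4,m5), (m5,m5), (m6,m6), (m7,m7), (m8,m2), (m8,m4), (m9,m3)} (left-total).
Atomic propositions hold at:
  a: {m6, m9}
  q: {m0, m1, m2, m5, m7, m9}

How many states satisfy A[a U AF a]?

AF a: least fixpoint, start Z0 = {m6, m9}, add states with every successor in Z. Already a fixed point.
Sat(AF a) = {m6, m9}
A[a U AF a]: least fixpoint, start Z0 = Sat(AF a) = {m6, m9}, add states in Sat(a) with every successor in Z. Already a fixed point.
Sat(A[a U AF a]) = {m6, m9}
|Sat(A[a U AF a])| = |{m6, m9}| = 2.

2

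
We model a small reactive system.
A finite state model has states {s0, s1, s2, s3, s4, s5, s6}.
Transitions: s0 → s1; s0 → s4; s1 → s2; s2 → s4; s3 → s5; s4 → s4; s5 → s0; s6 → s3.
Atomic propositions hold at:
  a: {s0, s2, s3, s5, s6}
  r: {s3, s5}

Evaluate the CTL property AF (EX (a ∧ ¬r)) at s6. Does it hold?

Yes

Sat(¬r) = {s0, s1, s2, s4, s6}
Sat(a ∧ ¬r) = {s0, s2, s6}
Sat(EX (a ∧ ¬r)) = {s : some successor in {s0, s2, s6}} = {s1, s5}
AF (EX (a ∧ ¬r)): least fixpoint, start Z0 = {s1, s5}, add states with every successor in Z. Z1 = {s1, s3, s5}; Z2 = {s1, s3, s5, s6}; fixed.
Sat(AF (EX (a ∧ ¬r))) = {s1, s3, s5, s6}
s6 ∈ Sat(AF (EX (a ∧ ¬r))) = {s1, s3, s5, s6}, so the formula holds at s6.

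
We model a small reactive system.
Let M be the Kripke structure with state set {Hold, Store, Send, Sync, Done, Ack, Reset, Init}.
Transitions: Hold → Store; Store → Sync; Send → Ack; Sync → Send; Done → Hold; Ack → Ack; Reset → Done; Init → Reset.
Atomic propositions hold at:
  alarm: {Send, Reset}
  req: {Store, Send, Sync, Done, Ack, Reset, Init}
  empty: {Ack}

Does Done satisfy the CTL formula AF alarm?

Yes

AF alarm: least fixpoint, start Z0 = {Send, Reset}, add states with every successor in Z. Z1 = {Send, Sync, Reset, Init}; Z2 = {Store, Send, Sync, Reset, Init}; Z3 = {Hold, Store, Send, Sync, Reset, Init}; Z4 = {Hold, Store, Send, Sync, Done, Reset, Init}; fixed.
Sat(AF alarm) = {Hold, Store, Send, Sync, Done, Reset, Init}
Done ∈ Sat(AF alarm) = {Hold, Store, Send, Sync, Done, Reset, Init}, so the formula holds at Done.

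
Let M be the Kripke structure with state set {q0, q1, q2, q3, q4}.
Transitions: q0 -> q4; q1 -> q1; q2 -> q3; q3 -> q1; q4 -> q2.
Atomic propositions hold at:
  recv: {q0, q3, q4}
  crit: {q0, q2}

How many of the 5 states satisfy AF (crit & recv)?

1

Sat(crit & recv) = {q0}
AF (crit & recv): least fixpoint, start Z0 = {q0}, add states with every successor in Z. Already a fixed point.
Sat(AF (crit & recv)) = {q0}
|Sat(AF (crit & recv))| = |{q0}| = 1.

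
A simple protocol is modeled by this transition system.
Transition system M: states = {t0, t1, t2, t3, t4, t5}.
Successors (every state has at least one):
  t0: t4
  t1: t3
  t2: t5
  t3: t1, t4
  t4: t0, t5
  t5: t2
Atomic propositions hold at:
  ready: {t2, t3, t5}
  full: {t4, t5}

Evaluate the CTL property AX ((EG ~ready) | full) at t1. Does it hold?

Sat(~ready) = {t0, t1, t4}
EG ~ready: greatest fixpoint, start Z0 = {t0, t1, t4}, keep only states in Sat with some successor in Z. Z1 = {t0, t4}; fixed.
Sat(EG ~ready) = {t0, t4}
Sat((EG ~ready) | full) = {t0, t4, t5}
Sat(AX ((EG ~ready) | full)) = {s : every successor in {t0, t4, t5}} = {t0, t2, t4}
t1 ∉ Sat(AX ((EG ~ready) | full)) = {t0, t2, t4}, so the formula does not hold at t1.

No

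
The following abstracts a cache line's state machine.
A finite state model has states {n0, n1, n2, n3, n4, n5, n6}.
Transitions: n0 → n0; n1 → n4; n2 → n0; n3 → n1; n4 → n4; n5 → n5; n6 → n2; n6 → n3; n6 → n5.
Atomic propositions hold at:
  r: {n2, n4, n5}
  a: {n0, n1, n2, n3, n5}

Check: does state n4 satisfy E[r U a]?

No

E[r U a]: least fixpoint, start Z0 = Sat(a) = {n0, n1, n2, n3, n5}, add states in Sat(r) with some successor in Z. Already a fixed point.
Sat(E[r U a]) = {n0, n1, n2, n3, n5}
n4 ∉ Sat(E[r U a]) = {n0, n1, n2, n3, n5}, so the formula does not hold at n4.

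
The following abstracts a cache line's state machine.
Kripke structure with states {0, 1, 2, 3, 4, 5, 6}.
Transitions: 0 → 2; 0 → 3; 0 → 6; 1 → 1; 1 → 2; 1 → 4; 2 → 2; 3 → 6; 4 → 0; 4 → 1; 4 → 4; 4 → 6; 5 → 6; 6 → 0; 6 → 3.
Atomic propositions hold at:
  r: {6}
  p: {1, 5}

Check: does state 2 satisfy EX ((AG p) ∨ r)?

AG p: greatest fixpoint, start Z0 = {1, 5}, keep only states in Sat with every successor in Z. Z1 = ∅; fixed.
Sat(AG p) = ∅
Sat((AG p) ∨ r) = {6}
Sat(EX ((AG p) ∨ r)) = {s : some successor in {6}} = {0, 3, 4, 5}
2 ∉ Sat(EX ((AG p) ∨ r)) = {0, 3, 4, 5}, so the formula does not hold at 2.

No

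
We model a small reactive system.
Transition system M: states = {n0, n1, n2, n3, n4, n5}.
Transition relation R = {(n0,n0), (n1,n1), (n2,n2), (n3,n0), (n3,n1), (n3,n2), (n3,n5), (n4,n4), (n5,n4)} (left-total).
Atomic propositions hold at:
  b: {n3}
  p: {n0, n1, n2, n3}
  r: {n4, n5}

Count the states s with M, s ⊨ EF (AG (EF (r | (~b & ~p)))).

Sat(~b) = {n0, n1, n2, n4, n5}
Sat(~p) = {n4, n5}
Sat(~b & ~p) = {n4, n5}
Sat(r | (~b & ~p)) = {n4, n5}
EF (r | (~b & ~p)): least fixpoint, start Z0 = {n4, n5}, add states with some successor in Z. Z1 = {n3, n4, n5}; fixed.
Sat(EF (r | (~b & ~p))) = {n3, n4, n5}
AG (EF (r | (~b & ~p))): greatest fixpoint, start Z0 = {n3, n4, n5}, keep only states in Sat with every successor in Z. Z1 = {n4, n5}; fixed.
Sat(AG (EF (r | (~b & ~p)))) = {n4, n5}
EF (AG (EF (r | (~b & ~p)))): least fixpoint, start Z0 = {n4, n5}, add states with some successor in Z. Z1 = {n3, n4, n5}; fixed.
Sat(EF (AG (EF (r | (~b & ~p))))) = {n3, n4, n5}
|Sat(EF (AG (EF (r | (~b & ~p)))))| = |{n3, n4, n5}| = 3.

3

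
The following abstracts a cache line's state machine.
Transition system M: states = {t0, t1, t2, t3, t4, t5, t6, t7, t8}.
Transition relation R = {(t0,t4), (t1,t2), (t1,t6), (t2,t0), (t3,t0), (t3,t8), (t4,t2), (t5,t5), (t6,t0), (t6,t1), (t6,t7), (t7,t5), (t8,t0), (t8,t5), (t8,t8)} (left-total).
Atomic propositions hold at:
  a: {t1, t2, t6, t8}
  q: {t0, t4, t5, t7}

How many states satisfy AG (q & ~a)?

2

Sat(~a) = {t0, t3, t4, t5, t7}
Sat(q & ~a) = {t0, t4, t5, t7}
AG (q & ~a): greatest fixpoint, start Z0 = {t0, t4, t5, t7}, keep only states in Sat with every successor in Z. Z1 = {t0, t5, t7}; Z2 = {t5, t7}; fixed.
Sat(AG (q & ~a)) = {t5, t7}
|Sat(AG (q & ~a))| = |{t5, t7}| = 2.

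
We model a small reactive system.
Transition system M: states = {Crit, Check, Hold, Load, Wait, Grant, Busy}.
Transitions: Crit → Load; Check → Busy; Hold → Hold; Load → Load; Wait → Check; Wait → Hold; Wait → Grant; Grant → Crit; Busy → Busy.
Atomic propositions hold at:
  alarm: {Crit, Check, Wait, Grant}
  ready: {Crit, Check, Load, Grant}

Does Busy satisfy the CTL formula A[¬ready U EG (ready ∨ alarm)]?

Sat(¬ready) = {Hold, Wait, Busy}
Sat(ready ∨ alarm) = {Crit, Check, Load, Wait, Grant}
EG (ready ∨ alarm): greatest fixpoint, start Z0 = {Crit, Check, Load, Wait, Grant}, keep only states in Sat with some successor in Z. Z1 = {Crit, Load, Wait, Grant}; fixed.
Sat(EG (ready ∨ alarm)) = {Crit, Load, Wait, Grant}
A[¬ready U EG (ready ∨ alarm)]: least fixpoint, start Z0 = Sat(EG (ready ∨ alarm)) = {Crit, Load, Wait, Grant}, add states in Sat(¬ready) with every successor in Z. Already a fixed point.
Sat(A[¬ready U EG (ready ∨ alarm)]) = {Crit, Load, Wait, Grant}
Busy ∉ Sat(A[¬ready U EG (ready ∨ alarm)]) = {Crit, Load, Wait, Grant}, so the formula does not hold at Busy.

No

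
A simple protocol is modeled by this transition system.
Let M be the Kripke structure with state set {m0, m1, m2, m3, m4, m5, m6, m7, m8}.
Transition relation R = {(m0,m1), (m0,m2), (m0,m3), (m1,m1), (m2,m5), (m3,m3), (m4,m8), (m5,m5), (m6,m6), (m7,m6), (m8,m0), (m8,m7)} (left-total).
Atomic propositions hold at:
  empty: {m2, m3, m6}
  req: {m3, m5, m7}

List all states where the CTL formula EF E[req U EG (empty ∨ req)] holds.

{m0, m2, m3, m4, m5, m6, m7, m8}

Sat(empty ∨ req) = {m2, m3, m5, m6, m7}
EG (empty ∨ req): greatest fixpoint, start Z0 = {m2, m3, m5, m6, m7}, keep only states in Sat with some successor in Z. Already a fixed point.
Sat(EG (empty ∨ req)) = {m2, m3, m5, m6, m7}
E[req U EG (empty ∨ req)]: least fixpoint, start Z0 = Sat(EG (empty ∨ req)) = {m2, m3, m5, m6, m7}, add states in Sat(req) with some successor in Z. Already a fixed point.
Sat(E[req U EG (empty ∨ req)]) = {m2, m3, m5, m6, m7}
EF E[req U EG (empty ∨ req)]: least fixpoint, start Z0 = {m2, m3, m5, m6, m7}, add states with some successor in Z. Z1 = {m0, m2, m3, m5, m6, m7, m8}; Z2 = {m0, m2, m3, m4, m5, m6, m7, m8}; fixed.
Sat(EF E[req U EG (empty ∨ req)]) = {m0, m2, m3, m4, m5, m6, m7, m8}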